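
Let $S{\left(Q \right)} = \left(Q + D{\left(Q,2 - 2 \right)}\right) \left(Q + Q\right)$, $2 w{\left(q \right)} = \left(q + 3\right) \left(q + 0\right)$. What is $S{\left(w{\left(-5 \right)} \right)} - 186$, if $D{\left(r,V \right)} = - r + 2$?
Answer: $-166$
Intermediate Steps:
$D{\left(r,V \right)} = 2 - r$
$w{\left(q \right)} = \frac{q \left(3 + q\right)}{2}$ ($w{\left(q \right)} = \frac{\left(q + 3\right) \left(q + 0\right)}{2} = \frac{\left(3 + q\right) q}{2} = \frac{q \left(3 + q\right)}{2}$)
$S{\left(Q \right)} = 4 Q$ ($S{\left(Q \right)} = \left(Q - \left(-2 + Q\right)\right) \left(Q + Q\right) = 2 \cdot 2 Q = 4 Q$)
$S{\left(w{\left(-5 \right)} \right)} - 186 = 4 \cdot \frac{1}{2} \left(-5\right) \left(3 - 5\right) - 186 = 4 \cdot \frac{1}{2} \left(-5\right) \left(-2\right) - 186 = 4 \cdot 5 - 186 = 20 - 186 = -166$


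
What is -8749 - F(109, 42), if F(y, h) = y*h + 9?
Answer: -13336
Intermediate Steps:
F(y, h) = 9 + h*y (F(y, h) = h*y + 9 = 9 + h*y)
-8749 - F(109, 42) = -8749 - (9 + 42*109) = -8749 - (9 + 4578) = -8749 - 1*4587 = -8749 - 4587 = -13336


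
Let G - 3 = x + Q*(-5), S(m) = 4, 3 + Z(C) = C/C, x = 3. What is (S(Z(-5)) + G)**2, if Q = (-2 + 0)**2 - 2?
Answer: 0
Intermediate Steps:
Z(C) = -2 (Z(C) = -3 + C/C = -3 + 1 = -2)
Q = 2 (Q = (-2)**2 - 2 = 4 - 2 = 2)
G = -4 (G = 3 + (3 + 2*(-5)) = 3 + (3 - 10) = 3 - 7 = -4)
(S(Z(-5)) + G)**2 = (4 - 4)**2 = 0**2 = 0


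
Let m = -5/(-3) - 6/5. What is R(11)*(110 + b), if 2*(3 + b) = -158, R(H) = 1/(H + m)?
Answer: 105/43 ≈ 2.4419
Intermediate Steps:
m = 7/15 (m = -5*(-⅓) - 6*⅕ = 5/3 - 6/5 = 7/15 ≈ 0.46667)
R(H) = 1/(7/15 + H) (R(H) = 1/(H + 7/15) = 1/(7/15 + H))
b = -82 (b = -3 + (½)*(-158) = -3 - 79 = -82)
R(11)*(110 + b) = (15/(7 + 15*11))*(110 - 82) = (15/(7 + 165))*28 = (15/172)*28 = 105/43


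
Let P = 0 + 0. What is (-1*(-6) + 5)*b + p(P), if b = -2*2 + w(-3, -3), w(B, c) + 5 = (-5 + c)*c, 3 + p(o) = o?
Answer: 162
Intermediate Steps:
P = 0
p(o) = -3 + o
w(B, c) = -5 + c*(-5 + c) (w(B, c) = -5 + (-5 + c)*c = -5 + c*(-5 + c))
b = 15 (b = -2*2 + (-5 + (-3)² - 5*(-3)) = -4 + (-5 + 9 + 15) = -4 + 19 = 15)
(-1*(-6) + 5)*b + p(P) = (-1*(-6) + 5)*15 + (-3 + 0) = (6 + 5)*15 - 3 = 11*15 - 3 = 165 - 3 = 162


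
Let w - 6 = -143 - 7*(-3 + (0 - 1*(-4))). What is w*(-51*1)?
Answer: 7344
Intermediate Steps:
w = -144 (w = 6 + (-143 - 7*(-3 + (0 - 1*(-4)))) = 6 + (-143 - 7*(-3 + (0 + 4))) = 6 + (-143 - 7*(-3 + 4)) = 6 + (-143 - 7) = 6 - 150 = -144)
w*(-51*1) = -(-7344) = -144*(-51) = 7344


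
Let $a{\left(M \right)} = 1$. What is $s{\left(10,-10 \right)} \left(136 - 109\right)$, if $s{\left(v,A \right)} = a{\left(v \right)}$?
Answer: $27$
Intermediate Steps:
$s{\left(v,A \right)} = 1$
$s{\left(10,-10 \right)} \left(136 - 109\right) = 1 \left(136 - 109\right) = 1 \cdot 27 = 27$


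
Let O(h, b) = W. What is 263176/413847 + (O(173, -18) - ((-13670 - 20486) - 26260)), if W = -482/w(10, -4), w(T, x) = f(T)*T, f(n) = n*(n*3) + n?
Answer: 38754927731273/641462850 ≈ 60417.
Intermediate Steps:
f(n) = n + 3*n² (f(n) = n*(3*n) + n = 3*n² + n = n + 3*n²)
w(T, x) = T²*(1 + 3*T) (w(T, x) = (T*(1 + 3*T))*T = T²*(1 + 3*T))
W = -241/1550 (W = -482*1/(100*(1 + 3*10)) = -482*1/(100*(1 + 30)) = -482/(100*31) = -482/3100 = -482*1/3100 = -241/1550 ≈ -0.15548)
O(h, b) = -241/1550
263176/413847 + (O(173, -18) - ((-13670 - 20486) - 26260)) = 263176/413847 + (-241/1550 - ((-13670 - 20486) - 26260)) = 263176*(1/413847) + (-241/1550 - (-34156 - 26260)) = 263176/413847 + (-241/1550 - 1*(-60416)) = 263176/413847 + (-241/1550 + 60416) = 263176/413847 + 93644559/1550 = 38754927731273/641462850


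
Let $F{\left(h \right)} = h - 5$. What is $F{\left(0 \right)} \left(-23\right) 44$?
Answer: $5060$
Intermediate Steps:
$F{\left(h \right)} = -5 + h$ ($F{\left(h \right)} = h - 5 = -5 + h$)
$F{\left(0 \right)} \left(-23\right) 44 = \left(-5 + 0\right) \left(-23\right) 44 = \left(-5\right) \left(-23\right) 44 = 115 \cdot 44 = 5060$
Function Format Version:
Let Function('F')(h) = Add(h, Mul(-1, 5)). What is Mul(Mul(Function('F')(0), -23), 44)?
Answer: 5060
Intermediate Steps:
Function('F')(h) = Add(-5, h) (Function('F')(h) = Add(h, -5) = Add(-5, h))
Mul(Mul(Function('F')(0), -23), 44) = Mul(Mul(Add(-5, 0), -23), 44) = Mul(Mul(-5, -23), 44) = Mul(115, 44) = 5060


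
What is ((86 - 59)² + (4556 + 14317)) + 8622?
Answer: 28224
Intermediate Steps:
((86 - 59)² + (4556 + 14317)) + 8622 = (27² + 18873) + 8622 = (729 + 18873) + 8622 = 19602 + 8622 = 28224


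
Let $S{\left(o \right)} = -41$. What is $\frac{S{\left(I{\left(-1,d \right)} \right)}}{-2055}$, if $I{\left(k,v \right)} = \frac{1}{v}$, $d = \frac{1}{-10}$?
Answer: $\frac{41}{2055} \approx 0.019951$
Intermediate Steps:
$d = - \frac{1}{10} \approx -0.1$
$\frac{S{\left(I{\left(-1,d \right)} \right)}}{-2055} = - \frac{41}{-2055} = \left(-41\right) \left(- \frac{1}{2055}\right) = \frac{41}{2055}$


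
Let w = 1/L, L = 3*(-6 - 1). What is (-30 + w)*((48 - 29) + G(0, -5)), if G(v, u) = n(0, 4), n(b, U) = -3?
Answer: -10096/21 ≈ -480.76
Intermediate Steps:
L = -21 (L = 3*(-7) = -21)
G(v, u) = -3
w = -1/21 (w = 1/(-21) = -1/21 ≈ -0.047619)
(-30 + w)*((48 - 29) + G(0, -5)) = (-30 - 1/21)*((48 - 29) - 3) = -631*(19 - 3)/21 = -631/21*16 = -10096/21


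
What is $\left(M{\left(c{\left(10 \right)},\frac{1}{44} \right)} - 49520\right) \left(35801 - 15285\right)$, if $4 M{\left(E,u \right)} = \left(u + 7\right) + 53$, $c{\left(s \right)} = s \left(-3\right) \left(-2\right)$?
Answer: $- \frac{44688356391}{44} \approx -1.0156 \cdot 10^{9}$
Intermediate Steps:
$c{\left(s \right)} = 6 s$ ($c{\left(s \right)} = - 3 s \left(-2\right) = 6 s$)
$M{\left(E,u \right)} = 15 + \frac{u}{4}$ ($M{\left(E,u \right)} = \frac{\left(u + 7\right) + 53}{4} = \frac{\left(7 + u\right) + 53}{4} = \frac{60 + u}{4} = 15 + \frac{u}{4}$)
$\left(M{\left(c{\left(10 \right)},\frac{1}{44} \right)} - 49520\right) \left(35801 - 15285\right) = \left(\left(15 + \frac{1}{4 \cdot 44}\right) - 49520\right) \left(35801 - 15285\right) = \left(\left(15 + \frac{1}{4} \cdot \frac{1}{44}\right) - 49520\right) 20516 = \left(\left(15 + \frac{1}{176}\right) - 49520\right) 20516 = \left(\frac{2641}{176} - 49520\right) 20516 = \left(- \frac{8712879}{176}\right) 20516 = - \frac{44688356391}{44}$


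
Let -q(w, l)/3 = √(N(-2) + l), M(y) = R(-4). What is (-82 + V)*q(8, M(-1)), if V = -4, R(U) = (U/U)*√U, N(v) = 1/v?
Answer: 129*√(-2 + 8*I) ≈ 227.97 + 291.98*I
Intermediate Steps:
R(U) = √U (R(U) = 1*√U = √U)
M(y) = 2*I (M(y) = √(-4) = 2*I)
q(w, l) = -3*√(-½ + l) (q(w, l) = -3*√(1/(-2) + l) = -3*√(-½ + l))
(-82 + V)*q(8, M(-1)) = (-82 - 4)*(-3*√(-2 + 4*(2*I))/2) = -(-129)*√(-2 + 8*I) = 129*√(-2 + 8*I)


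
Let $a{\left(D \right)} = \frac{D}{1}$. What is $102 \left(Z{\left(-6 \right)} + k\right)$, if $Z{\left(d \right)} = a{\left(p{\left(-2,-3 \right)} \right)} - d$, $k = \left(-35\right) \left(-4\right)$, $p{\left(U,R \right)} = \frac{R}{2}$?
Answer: $14739$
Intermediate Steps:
$p{\left(U,R \right)} = \frac{R}{2}$ ($p{\left(U,R \right)} = R \frac{1}{2} = \frac{R}{2}$)
$a{\left(D \right)} = D$ ($a{\left(D \right)} = D 1 = D$)
$k = 140$
$Z{\left(d \right)} = - \frac{3}{2} - d$ ($Z{\left(d \right)} = \frac{1}{2} \left(-3\right) - d = - \frac{3}{2} - d$)
$102 \left(Z{\left(-6 \right)} + k\right) = 102 \left(\left(- \frac{3}{2} - -6\right) + 140\right) = 102 \left(\left(- \frac{3}{2} + 6\right) + 140\right) = 102 \left(\frac{9}{2} + 140\right) = 102 \cdot \frac{289}{2} = 14739$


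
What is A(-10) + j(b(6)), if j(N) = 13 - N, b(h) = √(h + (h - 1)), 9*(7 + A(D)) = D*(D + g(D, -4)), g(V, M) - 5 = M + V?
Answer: 244/9 - √11 ≈ 23.794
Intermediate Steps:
g(V, M) = 5 + M + V (g(V, M) = 5 + (M + V) = 5 + M + V)
A(D) = -7 + D*(1 + 2*D)/9 (A(D) = -7 + (D*(D + (5 - 4 + D)))/9 = -7 + (D*(D + (1 + D)))/9 = -7 + (D*(1 + 2*D))/9 = -7 + D*(1 + 2*D)/9)
b(h) = √(-1 + 2*h) (b(h) = √(h + (-1 + h)) = √(-1 + 2*h))
A(-10) + j(b(6)) = (-7 + (⅑)*(-10) + (2/9)*(-10)²) + (13 - √(-1 + 2*6)) = (-7 - 10/9 + (2/9)*100) + (13 - √(-1 + 12)) = (-7 - 10/9 + 200/9) + (13 - √11) = 127/9 + (13 - √11) = 244/9 - √11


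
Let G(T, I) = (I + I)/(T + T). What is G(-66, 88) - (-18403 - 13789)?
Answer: 96572/3 ≈ 32191.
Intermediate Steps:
G(T, I) = I/T (G(T, I) = (2*I)/((2*T)) = (2*I)*(1/(2*T)) = I/T)
G(-66, 88) - (-18403 - 13789) = 88/(-66) - (-18403 - 13789) = 88*(-1/66) - 1*(-32192) = -4/3 + 32192 = 96572/3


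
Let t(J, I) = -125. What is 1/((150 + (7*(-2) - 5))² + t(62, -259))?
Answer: 1/17036 ≈ 5.8699e-5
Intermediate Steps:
1/((150 + (7*(-2) - 5))² + t(62, -259)) = 1/((150 + (7*(-2) - 5))² - 125) = 1/((150 + (-14 - 5))² - 125) = 1/((150 - 19)² - 125) = 1/(131² - 125) = 1/(17161 - 125) = 1/17036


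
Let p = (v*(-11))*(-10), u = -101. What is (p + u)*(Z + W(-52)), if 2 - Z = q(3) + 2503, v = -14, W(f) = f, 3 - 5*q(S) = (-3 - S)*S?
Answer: 20981826/5 ≈ 4.1964e+6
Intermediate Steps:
q(S) = 3/5 - S*(-3 - S)/5 (q(S) = 3/5 - (-3 - S)*S/5 = 3/5 - S*(-3 - S)/5)
Z = -12526/5 (Z = 2 - ((3/5 + (1/5)*3**2 + (3/5)*3) + 2503) = 2 - ((3/5 + (1/5)*9 + 9/5) + 2503) = 2 - ((3/5 + 9/5 + 9/5) + 2503) = 2 - (21/5 + 2503) = 2 - 1*12536/5 = 2 - 12536/5 = -12526/5 ≈ -2505.2)
p = -1540 (p = -14*(-11)*(-10) = 154*(-10) = -1540)
(p + u)*(Z + W(-52)) = (-1540 - 101)*(-12526/5 - 52) = -1641*(-12786/5) = 20981826/5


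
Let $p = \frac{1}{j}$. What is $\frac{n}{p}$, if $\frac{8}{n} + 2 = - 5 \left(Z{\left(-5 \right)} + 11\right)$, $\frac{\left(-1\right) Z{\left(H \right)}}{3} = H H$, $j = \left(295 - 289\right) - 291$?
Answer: $- \frac{380}{53} \approx -7.1698$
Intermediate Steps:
$j = -285$ ($j = 6 - 291 = -285$)
$Z{\left(H \right)} = - 3 H^{2}$ ($Z{\left(H \right)} = - 3 H H = - 3 H^{2}$)
$p = - \frac{1}{285}$ ($p = \frac{1}{-285} = - \frac{1}{285} \approx -0.0035088$)
$n = \frac{4}{159}$ ($n = \frac{8}{-2 - 5 \left(- 3 \left(-5\right)^{2} + 11\right)} = \frac{8}{-2 - 5 \left(\left(-3\right) 25 + 11\right)} = \frac{8}{-2 - 5 \left(-75 + 11\right)} = \frac{8}{-2 - -320} = \frac{8}{-2 + 320} = \frac{8}{318} = 8 \cdot \frac{1}{318} = \frac{4}{159} \approx 0.025157$)
$\frac{n}{p} = \frac{4}{159 \left(- \frac{1}{285}\right)} = \frac{4}{159} \left(-285\right) = - \frac{380}{53}$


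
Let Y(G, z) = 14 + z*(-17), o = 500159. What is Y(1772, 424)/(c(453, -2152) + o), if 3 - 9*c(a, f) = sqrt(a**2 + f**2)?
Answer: -26495440524/1842082110913 - 5886*sqrt(4836313)/1842082110913 ≈ -0.014390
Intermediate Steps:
c(a, f) = 1/3 - sqrt(a**2 + f**2)/9
Y(G, z) = 14 - 17*z
Y(1772, 424)/(c(453, -2152) + o) = (14 - 17*424)/((1/3 - sqrt(453**2 + (-2152)**2)/9) + 500159) = (14 - 7208)/((1/3 - sqrt(205209 + 4631104)/9) + 500159) = -7194/((1/3 - sqrt(4836313)/9) + 500159) = -7194/(1500478/3 - sqrt(4836313)/9)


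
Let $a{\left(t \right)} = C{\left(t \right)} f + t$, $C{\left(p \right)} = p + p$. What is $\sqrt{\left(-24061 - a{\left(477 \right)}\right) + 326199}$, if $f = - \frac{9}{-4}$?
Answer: $\frac{\sqrt{1198058}}{2} \approx 547.28$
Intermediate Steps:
$f = \frac{9}{4}$ ($f = \left(-9\right) \left(- \frac{1}{4}\right) = \frac{9}{4} \approx 2.25$)
$C{\left(p \right)} = 2 p$
$a{\left(t \right)} = \frac{11 t}{2}$ ($a{\left(t \right)} = 2 t \frac{9}{4} + t = \frac{9 t}{2} + t = \frac{11 t}{2}$)
$\sqrt{\left(-24061 - a{\left(477 \right)}\right) + 326199} = \sqrt{\left(-24061 - \frac{11}{2} \cdot 477\right) + 326199} = \sqrt{\left(-24061 - \frac{5247}{2}\right) + 326199} = \sqrt{- \frac{53369}{2} + 326199} = \sqrt{\frac{599029}{2}} = \frac{\sqrt{1198058}}{2}$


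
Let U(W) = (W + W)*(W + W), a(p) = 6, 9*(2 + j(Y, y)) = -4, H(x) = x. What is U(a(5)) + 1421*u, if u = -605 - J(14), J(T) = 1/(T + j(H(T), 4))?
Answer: -89407133/104 ≈ -8.5968e+5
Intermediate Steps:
j(Y, y) = -22/9 (j(Y, y) = -2 + (⅑)*(-4) = -2 - 4/9 = -22/9)
U(W) = 4*W² (U(W) = (2*W)*(2*W) = 4*W²)
J(T) = 1/(-22/9 + T) (J(T) = 1/(T - 22/9) = 1/(-22/9 + T))
u = -62929/104 (u = -605 - 9/(-22 + 9*14) = -605 - 9/(-22 + 126) = -605 - 9/104 = -62929/104 ≈ -605.09)
U(a(5)) + 1421*u = 4*6² + 1421*(-62929/104) = 4*36 - 89422109/104 = 144 - 89422109/104 = -89407133/104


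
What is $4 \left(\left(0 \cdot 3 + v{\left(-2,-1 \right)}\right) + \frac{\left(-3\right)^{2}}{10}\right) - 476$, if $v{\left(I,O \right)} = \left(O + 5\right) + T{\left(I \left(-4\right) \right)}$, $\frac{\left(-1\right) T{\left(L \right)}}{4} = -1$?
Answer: $- \frac{2202}{5} \approx -440.4$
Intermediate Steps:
$T{\left(L \right)} = 4$ ($T{\left(L \right)} = \left(-4\right) \left(-1\right) = 4$)
$v{\left(I,O \right)} = 9 + O$ ($v{\left(I,O \right)} = \left(O + 5\right) + 4 = \left(5 + O\right) + 4 = 9 + O$)
$4 \left(\left(0 \cdot 3 + v{\left(-2,-1 \right)}\right) + \frac{\left(-3\right)^{2}}{10}\right) - 476 = 4 \left(\left(0 \cdot 3 + \left(9 - 1\right)\right) + \frac{\left(-3\right)^{2}}{10}\right) - 476 = 4 \left(\left(0 + 8\right) + 9 \cdot \frac{1}{10}\right) - 476 = 4 \left(8 + \frac{9}{10}\right) - 476 = 4 \cdot \frac{89}{10} - 476 = \frac{178}{5} - 476 = - \frac{2202}{5}$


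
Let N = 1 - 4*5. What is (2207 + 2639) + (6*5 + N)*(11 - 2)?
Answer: 4945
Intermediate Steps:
N = -19 (N = 1 - 20 = -19)
(2207 + 2639) + (6*5 + N)*(11 - 2) = (2207 + 2639) + (6*5 - 19)*(11 - 2) = 4846 + (30 - 19)*9 = 4846 + 11*9 = 4846 + 99 = 4945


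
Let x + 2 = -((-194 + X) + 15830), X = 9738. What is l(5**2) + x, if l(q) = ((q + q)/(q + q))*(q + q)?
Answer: -25326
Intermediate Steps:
l(q) = 2*q (l(q) = ((2*q)/((2*q)))*(2*q) = ((2*q)*(1/(2*q)))*(2*q) = 1*(2*q) = 2*q)
x = -25376 (x = -2 - ((-194 + 9738) + 15830) = -2 - (9544 + 15830) = -2 - 1*25374 = -2 - 25374 = -25376)
l(5**2) + x = 2*5**2 - 25376 = 2*25 - 25376 = 50 - 25376 = -25326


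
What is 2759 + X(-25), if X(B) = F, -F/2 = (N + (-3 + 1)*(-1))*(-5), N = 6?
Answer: 2839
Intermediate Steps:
F = 80 (F = -2*(6 + (-3 + 1)*(-1))*(-5) = -2*(6 - 2*(-1))*(-5) = -2*(6 + 2)*(-5) = -16*(-5) = -2*(-40) = 80)
X(B) = 80
2759 + X(-25) = 2759 + 80 = 2839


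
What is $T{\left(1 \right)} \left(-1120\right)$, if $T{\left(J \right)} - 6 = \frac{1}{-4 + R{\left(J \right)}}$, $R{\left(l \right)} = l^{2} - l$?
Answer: $-6440$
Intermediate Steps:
$T{\left(J \right)} = 6 + \frac{1}{-4 + J \left(-1 + J\right)}$
$T{\left(1 \right)} \left(-1120\right) = \frac{-23 + 6 \cdot 1 \left(-1 + 1\right)}{-4 + 1 \left(-1 + 1\right)} \left(-1120\right) = \frac{-23 + 6 \cdot 1 \cdot 0}{-4 + 1 \cdot 0} \left(-1120\right) = \frac{-23 + 0}{-4 + 0} \left(-1120\right) = \frac{1}{-4} \left(-23\right) \left(-1120\right) = \left(- \frac{1}{4}\right) \left(-23\right) \left(-1120\right) = \frac{23}{4} \left(-1120\right) = -6440$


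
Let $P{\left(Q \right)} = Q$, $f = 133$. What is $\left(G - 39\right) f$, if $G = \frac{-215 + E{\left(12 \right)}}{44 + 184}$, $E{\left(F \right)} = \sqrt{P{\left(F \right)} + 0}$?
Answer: $- \frac{63749}{12} + \frac{7 \sqrt{3}}{6} \approx -5310.4$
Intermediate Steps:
$E{\left(F \right)} = \sqrt{F}$ ($E{\left(F \right)} = \sqrt{F + 0} = \sqrt{F}$)
$G = - \frac{215}{228} + \frac{\sqrt{3}}{114}$ ($G = \frac{-215 + \sqrt{12}}{44 + 184} = \frac{-215 + 2 \sqrt{3}}{228} = \left(-215 + 2 \sqrt{3}\right) \frac{1}{228} = - \frac{215}{228} + \frac{\sqrt{3}}{114} \approx -0.92779$)
$\left(G - 39\right) f = \left(\left(- \frac{215}{228} + \frac{\sqrt{3}}{114}\right) - 39\right) 133 = \left(- \frac{9107}{228} + \frac{\sqrt{3}}{114}\right) 133 = - \frac{63749}{12} + \frac{7 \sqrt{3}}{6}$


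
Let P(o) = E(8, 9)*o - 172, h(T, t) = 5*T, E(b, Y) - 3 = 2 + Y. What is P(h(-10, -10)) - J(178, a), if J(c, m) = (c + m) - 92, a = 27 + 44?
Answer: -1029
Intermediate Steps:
E(b, Y) = 5 + Y (E(b, Y) = 3 + (2 + Y) = 5 + Y)
P(o) = -172 + 14*o (P(o) = (5 + 9)*o - 172 = 14*o - 172 = -172 + 14*o)
a = 71
J(c, m) = -92 + c + m
P(h(-10, -10)) - J(178, a) = (-172 + 14*(5*(-10))) - (-92 + 178 + 71) = (-172 + 14*(-50)) - 1*157 = (-172 - 700) - 157 = -872 - 157 = -1029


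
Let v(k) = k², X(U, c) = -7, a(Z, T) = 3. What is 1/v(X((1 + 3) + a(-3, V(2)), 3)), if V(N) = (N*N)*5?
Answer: 1/49 ≈ 0.020408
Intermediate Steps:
V(N) = 5*N² (V(N) = N²*5 = 5*N²)
1/v(X((1 + 3) + a(-3, V(2)), 3)) = 1/((-7)²) = 1/49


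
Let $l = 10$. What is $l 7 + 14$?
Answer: $84$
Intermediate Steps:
$l 7 + 14 = 10 \cdot 7 + 14 = 70 + 14 = 84$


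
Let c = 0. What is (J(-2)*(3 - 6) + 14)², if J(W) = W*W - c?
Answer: 4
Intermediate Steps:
J(W) = W² (J(W) = W*W - 1*0 = W² + 0 = W²)
(J(-2)*(3 - 6) + 14)² = ((-2)²*(3 - 6) + 14)² = (4*(-3) + 14)² = (-12 + 14)² = 2² = 4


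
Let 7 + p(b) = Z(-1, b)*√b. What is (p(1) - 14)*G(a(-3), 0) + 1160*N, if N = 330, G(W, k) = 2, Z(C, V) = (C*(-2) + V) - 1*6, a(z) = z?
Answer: 382752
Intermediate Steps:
Z(C, V) = -6 + V - 2*C (Z(C, V) = (-2*C + V) - 6 = (V - 2*C) - 6 = -6 + V - 2*C)
p(b) = -7 + √b*(-4 + b) (p(b) = -7 + (-6 + b - 2*(-1))*√b = -7 + (-6 + b + 2)*√b = -7 + (-4 + b)*√b = -7 + √b*(-4 + b))
(p(1) - 14)*G(a(-3), 0) + 1160*N = ((-7 + √1*(-4 + 1)) - 14)*2 + 1160*330 = ((-7 + 1*(-3)) - 14)*2 + 382800 = ((-7 - 3) - 14)*2 + 382800 = (-10 - 14)*2 + 382800 = -24*2 + 382800 = -48 + 382800 = 382752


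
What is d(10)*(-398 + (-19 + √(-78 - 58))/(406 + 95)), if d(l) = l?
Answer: -1994170/501 + 20*I*√34/501 ≈ -3980.4 + 0.23277*I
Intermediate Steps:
d(10)*(-398 + (-19 + √(-78 - 58))/(406 + 95)) = 10*(-398 + (-19 + √(-78 - 58))/(406 + 95)) = 10*(-398 + (-19 + √(-136))/501) = 10*(-398 + (-19 + 2*I*√34)*(1/501)) = 10*(-398 + (-19/501 + 2*I*√34/501)) = 10*(-199417/501 + 2*I*√34/501) = -1994170/501 + 20*I*√34/501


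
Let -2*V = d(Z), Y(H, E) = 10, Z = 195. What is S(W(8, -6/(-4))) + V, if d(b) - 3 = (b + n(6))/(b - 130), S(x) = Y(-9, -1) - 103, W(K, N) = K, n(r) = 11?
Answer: -12491/130 ≈ -96.085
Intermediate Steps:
S(x) = -93 (S(x) = 10 - 103 = -93)
d(b) = 3 + (11 + b)/(-130 + b) (d(b) = 3 + (b + 11)/(b - 130) = 3 + (11 + b)/(-130 + b))
V = -401/130 (V = -(-379 + 4*195)/(2*(-130 + 195)) = -(-379 + 780)/(2*65) = -401/130 ≈ -3.0846)
S(W(8, -6/(-4))) + V = -93 - 401/130 = -12491/130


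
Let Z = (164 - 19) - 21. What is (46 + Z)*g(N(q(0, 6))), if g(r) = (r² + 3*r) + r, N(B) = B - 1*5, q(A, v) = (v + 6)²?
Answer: 3379090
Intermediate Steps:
q(A, v) = (6 + v)²
N(B) = -5 + B (N(B) = B - 5 = -5 + B)
g(r) = r² + 4*r
Z = 124 (Z = 145 - 21 = 124)
(46 + Z)*g(N(q(0, 6))) = (46 + 124)*((-5 + (6 + 6)²)*(4 + (-5 + (6 + 6)²))) = 170*((-5 + 12²)*(4 + (-5 + 12²))) = 170*((-5 + 144)*(4 + (-5 + 144))) = 170*(139*(4 + 139)) = 170*(139*143) = 170*19877 = 3379090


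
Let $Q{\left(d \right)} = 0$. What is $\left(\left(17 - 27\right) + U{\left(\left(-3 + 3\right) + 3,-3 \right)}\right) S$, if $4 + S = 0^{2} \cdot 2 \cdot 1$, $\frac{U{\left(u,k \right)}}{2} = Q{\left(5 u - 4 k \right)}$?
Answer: $40$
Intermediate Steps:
$U{\left(u,k \right)} = 0$ ($U{\left(u,k \right)} = 2 \cdot 0 = 0$)
$S = -4$ ($S = -4 + 0^{2} \cdot 2 \cdot 1 = -4 + 0 \cdot 2 \cdot 1 = -4 + 0 \cdot 1 = -4 + 0 = -4$)
$\left(\left(17 - 27\right) + U{\left(\left(-3 + 3\right) + 3,-3 \right)}\right) S = \left(\left(17 - 27\right) + 0\right) \left(-4\right) = \left(-10 + 0\right) \left(-4\right) = \left(-10\right) \left(-4\right) = 40$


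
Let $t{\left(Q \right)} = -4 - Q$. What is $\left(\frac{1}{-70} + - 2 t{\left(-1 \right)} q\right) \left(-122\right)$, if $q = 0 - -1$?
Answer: $- \frac{25559}{35} \approx -730.26$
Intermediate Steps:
$q = 1$ ($q = 0 + 1 = 1$)
$\left(\frac{1}{-70} + - 2 t{\left(-1 \right)} q\right) \left(-122\right) = \left(\frac{1}{-70} + - 2 \left(-4 - -1\right) 1\right) \left(-122\right) = \left(- \frac{1}{70} + - 2 \left(-4 + 1\right) 1\right) \left(-122\right) = \left(- \frac{1}{70} + \left(-2\right) \left(-3\right) 1\right) \left(-122\right) = \left(- \frac{1}{70} + 6 \cdot 1\right) \left(-122\right) = \left(- \frac{1}{70} + 6\right) \left(-122\right) = \frac{419}{70} \left(-122\right) = - \frac{25559}{35}$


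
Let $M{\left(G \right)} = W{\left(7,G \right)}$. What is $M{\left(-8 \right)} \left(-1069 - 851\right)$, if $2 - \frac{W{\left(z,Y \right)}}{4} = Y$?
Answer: $-76800$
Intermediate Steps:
$W{\left(z,Y \right)} = 8 - 4 Y$
$M{\left(G \right)} = 8 - 4 G$
$M{\left(-8 \right)} \left(-1069 - 851\right) = \left(8 - -32\right) \left(-1069 - 851\right) = \left(8 + 32\right) \left(-1920\right) = 40 \left(-1920\right) = -76800$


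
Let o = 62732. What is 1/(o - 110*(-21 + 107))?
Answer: 1/53272 ≈ 1.8772e-5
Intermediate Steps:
1/(o - 110*(-21 + 107)) = 1/(62732 - 110*(-21 + 107)) = 1/(62732 - 110*86) = 1/(62732 - 9460) = 1/53272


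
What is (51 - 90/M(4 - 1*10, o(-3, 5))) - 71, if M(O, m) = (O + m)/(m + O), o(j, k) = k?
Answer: -110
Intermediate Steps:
M(O, m) = 1 (M(O, m) = (O + m)/(O + m) = 1)
(51 - 90/M(4 - 1*10, o(-3, 5))) - 71 = (51 - 90/1) - 71 = (51 - 90*1) - 71 = (51 - 90) - 71 = -39 - 71 = -110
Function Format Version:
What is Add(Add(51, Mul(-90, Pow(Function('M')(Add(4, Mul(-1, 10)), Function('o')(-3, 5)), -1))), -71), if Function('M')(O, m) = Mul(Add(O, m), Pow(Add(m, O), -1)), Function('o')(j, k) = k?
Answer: -110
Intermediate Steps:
Function('M')(O, m) = 1 (Function('M')(O, m) = Mul(Add(O, m), Pow(Add(O, m), -1)) = 1)
Add(Add(51, Mul(-90, Pow(Function('M')(Add(4, Mul(-1, 10)), Function('o')(-3, 5)), -1))), -71) = Add(Add(51, Mul(-90, Pow(1, -1))), -71) = Add(Add(51, Mul(-90, 1)), -71) = Add(Add(51, -90), -71) = Add(-39, -71) = -110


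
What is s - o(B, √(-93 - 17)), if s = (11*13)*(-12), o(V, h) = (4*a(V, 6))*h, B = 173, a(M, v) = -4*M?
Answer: -1716 + 2768*I*√110 ≈ -1716.0 + 29031.0*I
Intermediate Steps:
o(V, h) = -16*V*h (o(V, h) = (4*(-4*V))*h = (-16*V)*h = -16*V*h)
s = -1716 (s = 143*(-12) = -1716)
s - o(B, √(-93 - 17)) = -1716 - (-16)*173*√(-93 - 17) = -1716 - (-16)*173*√(-110) = -1716 - (-16)*173*I*√110 = -1716 - (-2768)*I*√110 = -1716 + 2768*I*√110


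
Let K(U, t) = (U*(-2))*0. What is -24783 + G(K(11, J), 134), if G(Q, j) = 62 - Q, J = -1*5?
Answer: -24721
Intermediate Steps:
J = -5
K(U, t) = 0 (K(U, t) = -2*U*0 = 0)
-24783 + G(K(11, J), 134) = -24783 + (62 - 1*0) = -24783 + (62 + 0) = -24783 + 62 = -24721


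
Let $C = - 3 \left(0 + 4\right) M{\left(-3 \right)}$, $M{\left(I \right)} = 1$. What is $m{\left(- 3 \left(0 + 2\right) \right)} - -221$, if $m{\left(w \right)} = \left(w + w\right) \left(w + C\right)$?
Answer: $437$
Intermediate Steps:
$C = -12$ ($C = - 3 \left(0 + 4\right) 1 = \left(-3\right) 4 \cdot 1 = \left(-12\right) 1 = -12$)
$m{\left(w \right)} = 2 w \left(-12 + w\right)$ ($m{\left(w \right)} = \left(w + w\right) \left(w - 12\right) = 2 w \left(-12 + w\right)$)
$m{\left(- 3 \left(0 + 2\right) \right)} - -221 = 2 \left(- 3 \left(0 + 2\right)\right) \left(-12 - 3 \left(0 + 2\right)\right) - -221 = 2 \left(\left(-3\right) 2\right) \left(-12 - 6\right) + 221 = 2 \left(-6\right) \left(-12 - 6\right) + 221 = 2 \left(-6\right) \left(-18\right) + 221 = 216 + 221 = 437$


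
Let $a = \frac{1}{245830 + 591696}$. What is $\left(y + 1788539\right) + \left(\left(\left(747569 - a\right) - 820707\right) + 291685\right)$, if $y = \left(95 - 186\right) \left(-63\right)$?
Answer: $\frac{1685788245793}{837526} \approx 2.0128 \cdot 10^{6}$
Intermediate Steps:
$a = \frac{1}{837526} \approx 1.194 \cdot 10^{-6}$
$y = 5733$ ($y = \left(-91\right) \left(-63\right) = 5733$)
$\left(y + 1788539\right) + \left(\left(\left(747569 - a\right) - 820707\right) + 291685\right) = \left(5733 + 1788539\right) + \left(\left(\left(747569 - \frac{1}{837526}\right) - 820707\right) + 291685\right) = 1794272 + \left(\left(\left(747569 - \frac{1}{837526}\right) - 820707\right) + 291685\right) = 1794272 + \left(\left(\frac{626108474293}{837526} - 820707\right) + 291685\right) = 1794272 + \left(- \frac{61254976589}{837526} + 291685\right) = 1794272 + \frac{183038794721}{837526} = \frac{1685788245793}{837526}$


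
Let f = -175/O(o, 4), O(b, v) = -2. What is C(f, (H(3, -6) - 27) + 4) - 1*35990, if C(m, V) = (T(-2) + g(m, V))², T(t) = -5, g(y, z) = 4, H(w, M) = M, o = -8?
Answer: -35989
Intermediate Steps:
f = 175/2 (f = -175/(-2) = -175*(-½) = 175/2 ≈ 87.500)
C(m, V) = 1 (C(m, V) = (-5 + 4)² = (-1)² = 1)
C(f, (H(3, -6) - 27) + 4) - 1*35990 = 1 - 1*35990 = 1 - 35990 = -35989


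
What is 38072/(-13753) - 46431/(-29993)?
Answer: -503327953/412493729 ≈ -1.2202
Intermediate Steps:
38072/(-13753) - 46431/(-29993) = 38072*(-1/13753) - 46431*(-1/29993) = -38072/13753 + 46431/29993 = -503327953/412493729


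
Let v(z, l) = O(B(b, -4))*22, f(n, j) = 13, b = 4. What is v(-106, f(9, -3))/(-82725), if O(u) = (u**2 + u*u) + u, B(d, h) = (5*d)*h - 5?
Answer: -63206/16545 ≈ -3.8202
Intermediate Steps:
B(d, h) = -5 + 5*d*h (B(d, h) = 5*d*h - 5 = -5 + 5*d*h)
O(u) = u + 2*u**2 (O(u) = (u**2 + u**2) + u = 2*u**2 + u = u + 2*u**2)
v(z, l) = 316030 (v(z, l) = ((-5 + 5*4*(-4))*(1 + 2*(-5 + 5*4*(-4))))*22 = ((-5 - 80)*(1 + 2*(-5 - 80)))*22 = -85*(1 + 2*(-85))*22 = -85*(1 - 170)*22 = -85*(-169)*22 = 14365*22 = 316030)
v(-106, f(9, -3))/(-82725) = 316030/(-82725) = 316030*(-1/82725) = -63206/16545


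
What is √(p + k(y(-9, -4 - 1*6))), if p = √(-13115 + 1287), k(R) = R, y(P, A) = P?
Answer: √(-9 + 2*I*√2957) ≈ 7.0756 + 7.6853*I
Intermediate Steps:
p = 2*I*√2957 (p = √(-11828) = 2*I*√2957 ≈ 108.76*I)
√(p + k(y(-9, -4 - 1*6))) = √(2*I*√2957 - 9) = √(-9 + 2*I*√2957)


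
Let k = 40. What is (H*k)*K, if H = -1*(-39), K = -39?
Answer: -60840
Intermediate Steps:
H = 39
(H*k)*K = (39*40)*(-39) = 1560*(-39) = -60840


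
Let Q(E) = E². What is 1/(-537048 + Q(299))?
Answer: -1/447647 ≈ -2.2339e-6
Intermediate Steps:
1/(-537048 + Q(299)) = 1/(-537048 + 299²) = 1/(-537048 + 89401) = 1/(-447647) = -1/447647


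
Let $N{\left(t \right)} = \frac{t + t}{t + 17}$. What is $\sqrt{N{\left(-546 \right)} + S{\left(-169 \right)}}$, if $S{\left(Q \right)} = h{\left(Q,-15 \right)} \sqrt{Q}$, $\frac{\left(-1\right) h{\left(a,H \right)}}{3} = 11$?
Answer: $\frac{\sqrt{1092 - 226941 i}}{23} \approx 14.681 - 14.611 i$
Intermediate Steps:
$N{\left(t \right)} = \frac{2 t}{17 + t}$
$h{\left(a,H \right)} = -33$ ($h{\left(a,H \right)} = \left(-3\right) 11 = -33$)
$S{\left(Q \right)} = - 33 \sqrt{Q}$
$\sqrt{N{\left(-546 \right)} + S{\left(-169 \right)}} = \sqrt{2 \left(-546\right) \frac{1}{17 - 546} - 33 \sqrt{-169}} = \sqrt{2 \left(-546\right) \frac{1}{-529} - 33 \cdot 13 i} = \sqrt{2 \left(-546\right) \left(- \frac{1}{529}\right) - 429 i} = \sqrt{\frac{1092}{529} - 429 i}$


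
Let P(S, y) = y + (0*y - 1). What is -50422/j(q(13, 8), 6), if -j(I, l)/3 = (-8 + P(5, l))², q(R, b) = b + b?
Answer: 50422/27 ≈ 1867.5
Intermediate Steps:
P(S, y) = -1 + y (P(S, y) = y + (0 - 1) = y - 1 = -1 + y)
q(R, b) = 2*b
j(I, l) = -3*(-9 + l)² (j(I, l) = -3*(-8 + (-1 + l))² = -3*(-9 + l)²)
-50422/j(q(13, 8), 6) = -50422*(-1/(3*(-9 + 6)²)) = -50422/((-3*(-3)²)) = -50422/((-3*9)) = -50422/(-27) = -50422*(-1/27) = 50422/27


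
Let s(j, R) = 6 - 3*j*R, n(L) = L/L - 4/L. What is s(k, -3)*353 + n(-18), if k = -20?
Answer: -552787/9 ≈ -61421.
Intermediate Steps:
n(L) = 1 - 4/L
s(j, R) = 6 - 3*R*j
s(k, -3)*353 + n(-18) = (6 - 3*(-3)*(-20))*353 + (-4 - 18)/(-18) = (6 - 180)*353 - 1/18*(-22) = -174*353 + 11/9 = -61422 + 11/9 = -552787/9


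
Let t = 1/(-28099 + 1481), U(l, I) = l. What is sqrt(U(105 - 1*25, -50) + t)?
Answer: sqrt(56681407302)/26618 ≈ 8.9443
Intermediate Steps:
t = -1/26618 (t = 1/(-26618) = -1/26618 ≈ -3.7569e-5)
sqrt(U(105 - 1*25, -50) + t) = sqrt((105 - 1*25) - 1/26618) = sqrt((105 - 25) - 1/26618) = sqrt(80 - 1/26618) = sqrt(2129439/26618) = sqrt(56681407302)/26618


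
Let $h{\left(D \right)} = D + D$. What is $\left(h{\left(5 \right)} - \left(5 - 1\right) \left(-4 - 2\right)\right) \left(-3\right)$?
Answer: $-102$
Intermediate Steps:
$h{\left(D \right)} = 2 D$
$\left(h{\left(5 \right)} - \left(5 - 1\right) \left(-4 - 2\right)\right) \left(-3\right) = \left(2 \cdot 5 - \left(5 - 1\right) \left(-4 - 2\right)\right) \left(-3\right) = \left(10 - 4 \left(-6\right)\right) \left(-3\right) = \left(10 - -24\right) \left(-3\right) = \left(10 + 24\right) \left(-3\right) = 34 \left(-3\right) = -102$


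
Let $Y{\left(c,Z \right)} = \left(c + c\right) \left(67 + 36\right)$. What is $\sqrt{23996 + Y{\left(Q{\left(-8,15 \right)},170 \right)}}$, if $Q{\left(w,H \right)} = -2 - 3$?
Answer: $\sqrt{22966} \approx 151.55$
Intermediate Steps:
$Q{\left(w,H \right)} = -5$
$Y{\left(c,Z \right)} = 206 c$ ($Y{\left(c,Z \right)} = 2 c 103 = 206 c$)
$\sqrt{23996 + Y{\left(Q{\left(-8,15 \right)},170 \right)}} = \sqrt{23996 + 206 \left(-5\right)} = \sqrt{23996 - 1030} = \sqrt{22966}$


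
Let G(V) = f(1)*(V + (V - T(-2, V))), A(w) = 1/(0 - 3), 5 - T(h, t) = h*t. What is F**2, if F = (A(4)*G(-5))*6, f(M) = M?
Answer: 100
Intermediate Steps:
T(h, t) = 5 - h*t
A(w) = -1/3 (A(w) = 1/(-3) = -1/3)
G(V) = -5 (G(V) = 1*(V + (V - (5 - 1*(-2)*V))) = 1*(V + (V - (5 + 2*V))) = 1*(V + (V + (-5 - 2*V))) = 1*(V + (-5 - V)) = 1*(-5) = -5)
F = 10 (F = -1/3*(-5)*6 = (5/3)*6 = 10)
F**2 = 10**2 = 100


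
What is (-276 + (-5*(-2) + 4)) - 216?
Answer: -478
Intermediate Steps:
(-276 + (-5*(-2) + 4)) - 216 = (-276 + (10 + 4)) - 216 = (-276 + 14) - 216 = -262 - 216 = -478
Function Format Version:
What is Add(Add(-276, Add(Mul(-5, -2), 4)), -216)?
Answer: -478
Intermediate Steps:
Add(Add(-276, Add(Mul(-5, -2), 4)), -216) = Add(Add(-276, Add(10, 4)), -216) = Add(Add(-276, 14), -216) = Add(-262, -216) = -478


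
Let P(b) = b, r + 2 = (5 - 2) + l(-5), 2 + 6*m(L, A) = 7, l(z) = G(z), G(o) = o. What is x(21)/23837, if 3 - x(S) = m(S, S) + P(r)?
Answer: 37/143022 ≈ 0.00025870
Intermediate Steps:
l(z) = z
m(L, A) = ⅚ (m(L, A) = -⅓ + (⅙)*7 = -⅓ + 7/6 = ⅚)
r = -4 (r = -2 + ((5 - 2) - 5) = -2 + (3 - 5) = -2 - 2 = -4)
x(S) = 37/6 (x(S) = 3 - (⅚ - 4) = 3 - 1*(-19/6) = 3 + 19/6 = 37/6)
x(21)/23837 = (37/6)/23837 = (37/6)*(1/23837) = 37/143022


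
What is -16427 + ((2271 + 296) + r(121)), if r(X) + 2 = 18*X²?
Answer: 249676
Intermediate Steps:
r(X) = -2 + 18*X²
-16427 + ((2271 + 296) + r(121)) = -16427 + ((2271 + 296) + (-2 + 18*121²)) = -16427 + (2567 + (-2 + 18*14641)) = -16427 + (2567 + (-2 + 263538)) = -16427 + (2567 + 263536) = -16427 + 266103 = 249676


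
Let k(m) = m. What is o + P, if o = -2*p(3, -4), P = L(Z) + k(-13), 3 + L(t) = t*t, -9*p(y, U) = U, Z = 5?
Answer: 73/9 ≈ 8.1111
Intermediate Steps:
p(y, U) = -U/9
L(t) = -3 + t² (L(t) = -3 + t*t = -3 + t²)
P = 9 (P = (-3 + 5²) - 13 = (-3 + 25) - 13 = 22 - 13 = 9)
o = -8/9 (o = -(-2)*(-4)/9 = -2*4/9 = -8/9 ≈ -0.88889)
o + P = -8/9 + 9 = 73/9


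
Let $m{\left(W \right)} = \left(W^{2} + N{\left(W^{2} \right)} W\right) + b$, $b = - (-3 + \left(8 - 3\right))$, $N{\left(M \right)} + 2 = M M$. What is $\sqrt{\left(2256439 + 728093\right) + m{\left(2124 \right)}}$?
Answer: $\sqrt{43228738497502282} \approx 2.0792 \cdot 10^{8}$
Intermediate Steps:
$N{\left(M \right)} = -2 + M^{2}$ ($N{\left(M \right)} = -2 + M M = -2 + M^{2}$)
$b = -2$ ($b = - (-3 + 5) = \left(-1\right) 2 = -2$)
$m{\left(W \right)} = -2 + W^{2} + W \left(-2 + W^{4}\right)$ ($m{\left(W \right)} = \left(W^{2} + \left(-2 + \left(W^{2}\right)^{2}\right) W\right) - 2 = \left(W^{2} + \left(-2 + W^{4}\right) W\right) - 2 = \left(W^{2} + W \left(-2 + W^{4}\right)\right) - 2 = -2 + W^{2} + W \left(-2 + W^{4}\right)$)
$\sqrt{\left(2256439 + 728093\right) + m{\left(2124 \right)}} = \sqrt{\left(2256439 + 728093\right) + \left(-2 + 2124^{2} + 2124 \left(-2 + 2124^{4}\right)\right)} = \sqrt{2984532 + \left(-2 + 4511376 + 2124 \left(-2 + 20352513413376\right)\right)} = \sqrt{2984532 + \left(-2 + 4511376 + 2124 \cdot 20352513413374\right)} = \sqrt{2984532 + \left(-2 + 4511376 + 43228738490006376\right)} = \sqrt{2984532 + 43228738494517750} = \sqrt{43228738497502282}$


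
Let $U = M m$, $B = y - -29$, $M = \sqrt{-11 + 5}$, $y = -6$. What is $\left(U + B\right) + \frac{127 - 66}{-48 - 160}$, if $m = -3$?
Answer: $\frac{4723}{208} - 3 i \sqrt{6} \approx 22.707 - 7.3485 i$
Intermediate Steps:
$M = i \sqrt{6}$ ($M = \sqrt{-6} = i \sqrt{6} \approx 2.4495 i$)
$B = 23$ ($B = -6 - -29 = -6 + 29 = 23$)
$U = - 3 i \sqrt{6}$ ($U = i \sqrt{6} \left(-3\right) = - 3 i \sqrt{6} \approx - 7.3485 i$)
$\left(U + B\right) + \frac{127 - 66}{-48 - 160} = \left(- 3 i \sqrt{6} + 23\right) + \frac{127 - 66}{-48 - 160} = \left(23 - 3 i \sqrt{6}\right) + \frac{61}{-208} = \left(23 - 3 i \sqrt{6}\right) + 61 \left(- \frac{1}{208}\right) = \left(23 - 3 i \sqrt{6}\right) - \frac{61}{208} = \frac{4723}{208} - 3 i \sqrt{6}$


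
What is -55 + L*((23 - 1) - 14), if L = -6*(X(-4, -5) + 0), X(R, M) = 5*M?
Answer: 1145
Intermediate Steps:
L = 150 (L = -6*(5*(-5) + 0) = -6*(-25 + 0) = -6*(-25) = 150)
-55 + L*((23 - 1) - 14) = -55 + 150*((23 - 1) - 14) = -55 + 150*(22 - 14) = -55 + 150*8 = -55 + 1200 = 1145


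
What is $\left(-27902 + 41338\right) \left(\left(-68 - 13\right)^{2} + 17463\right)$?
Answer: $322786464$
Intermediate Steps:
$\left(-27902 + 41338\right) \left(\left(-68 - 13\right)^{2} + 17463\right) = 13436 \left(\left(-81\right)^{2} + 17463\right) = 13436 \left(6561 + 17463\right) = 13436 \cdot 24024 = 322786464$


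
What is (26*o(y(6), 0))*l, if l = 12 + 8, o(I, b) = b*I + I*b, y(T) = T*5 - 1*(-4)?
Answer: 0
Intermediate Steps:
y(T) = 4 + 5*T (y(T) = 5*T + 4 = 4 + 5*T)
o(I, b) = 2*I*b (o(I, b) = I*b + I*b = 2*I*b)
l = 20
(26*o(y(6), 0))*l = (26*(2*(4 + 5*6)*0))*20 = (26*(2*(4 + 30)*0))*20 = (26*(2*34*0))*20 = (26*0)*20 = 0*20 = 0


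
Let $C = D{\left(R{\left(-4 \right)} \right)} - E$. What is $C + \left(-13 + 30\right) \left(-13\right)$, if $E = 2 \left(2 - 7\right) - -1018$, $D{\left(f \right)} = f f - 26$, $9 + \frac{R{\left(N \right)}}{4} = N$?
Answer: $1449$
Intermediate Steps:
$R{\left(N \right)} = -36 + 4 N$
$D{\left(f \right)} = -26 + f^{2}$ ($D{\left(f \right)} = f^{2} - 26 = -26 + f^{2}$)
$E = 1008$ ($E = 2 \left(-5\right) + 1018 = -10 + 1018 = 1008$)
$C = 1670$ ($C = \left(-26 + \left(-36 + 4 \left(-4\right)\right)^{2}\right) - 1008 = \left(-26 + \left(-36 - 16\right)^{2}\right) - 1008 = \left(-26 + \left(-52\right)^{2}\right) - 1008 = \left(-26 + 2704\right) - 1008 = 2678 - 1008 = 1670$)
$C + \left(-13 + 30\right) \left(-13\right) = 1670 + \left(-13 + 30\right) \left(-13\right) = 1670 + 17 \left(-13\right) = 1670 - 221 = 1449$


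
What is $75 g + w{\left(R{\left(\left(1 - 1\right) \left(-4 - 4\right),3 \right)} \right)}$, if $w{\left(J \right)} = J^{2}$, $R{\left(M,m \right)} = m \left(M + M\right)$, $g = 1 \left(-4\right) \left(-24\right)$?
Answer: $7200$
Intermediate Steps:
$g = 96$ ($g = \left(-4\right) \left(-24\right) = 96$)
$R{\left(M,m \right)} = 2 M m$ ($R{\left(M,m \right)} = m 2 M = 2 M m$)
$75 g + w{\left(R{\left(\left(1 - 1\right) \left(-4 - 4\right),3 \right)} \right)} = 75 \cdot 96 + \left(2 \left(1 - 1\right) \left(-4 - 4\right) 3\right)^{2} = 7200 + \left(2 \cdot 0 \left(-8\right) 3\right)^{2} = 7200 + \left(2 \cdot 0 \cdot 3\right)^{2} = 7200 + 0^{2} = 7200 + 0 = 7200$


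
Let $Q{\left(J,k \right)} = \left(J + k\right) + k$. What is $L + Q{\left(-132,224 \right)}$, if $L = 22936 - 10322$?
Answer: $12930$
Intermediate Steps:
$L = 12614$ ($L = 22936 - 10322 = 12614$)
$Q{\left(J,k \right)} = J + 2 k$
$L + Q{\left(-132,224 \right)} = 12614 + \left(-132 + 2 \cdot 224\right) = 12614 + \left(-132 + 448\right) = 12614 + 316 = 12930$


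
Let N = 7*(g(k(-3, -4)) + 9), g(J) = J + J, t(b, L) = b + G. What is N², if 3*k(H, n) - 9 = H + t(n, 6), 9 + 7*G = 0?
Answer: 39601/9 ≈ 4400.1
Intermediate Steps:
G = -9/7 (G = -9/7 + (⅐)*0 = -9/7 + 0 = -9/7 ≈ -1.2857)
t(b, L) = -9/7 + b (t(b, L) = b - 9/7 = -9/7 + b)
k(H, n) = 18/7 + H/3 + n/3 (k(H, n) = 3 + (H + (-9/7 + n))/3 = 3 + (-9/7 + H + n)/3 = 3 + (-3/7 + H/3 + n/3) = 18/7 + H/3 + n/3)
g(J) = 2*J
N = 199/3 (N = 7*(2*(18/7 + (⅓)*(-3) + (⅓)*(-4)) + 9) = 7*(2*(18/7 - 1 - 4/3) + 9) = 7*(2*(5/21) + 9) = 7*(10/21 + 9) = 7*(199/21) = 199/3 ≈ 66.333)
N² = (199/3)² = 39601/9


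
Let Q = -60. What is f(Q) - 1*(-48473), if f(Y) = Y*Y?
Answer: 52073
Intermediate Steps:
f(Y) = Y²
f(Q) - 1*(-48473) = (-60)² - 1*(-48473) = 3600 + 48473 = 52073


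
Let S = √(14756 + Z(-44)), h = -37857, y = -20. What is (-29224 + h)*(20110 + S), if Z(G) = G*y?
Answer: -1348998910 - 134162*√3909 ≈ -1.3574e+9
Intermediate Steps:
Z(G) = -20*G (Z(G) = G*(-20) = -20*G)
S = 2*√3909 (S = √(14756 - 20*(-44)) = √(14756 + 880) = √15636 = 2*√3909 ≈ 125.04)
(-29224 + h)*(20110 + S) = (-29224 - 37857)*(20110 + 2*√3909) = -67081*(20110 + 2*√3909) = -1348998910 - 134162*√3909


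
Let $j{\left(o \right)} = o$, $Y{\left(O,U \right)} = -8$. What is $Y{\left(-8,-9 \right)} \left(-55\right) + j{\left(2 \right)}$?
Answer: $442$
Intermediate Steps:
$Y{\left(-8,-9 \right)} \left(-55\right) + j{\left(2 \right)} = \left(-8\right) \left(-55\right) + 2 = 440 + 2 = 442$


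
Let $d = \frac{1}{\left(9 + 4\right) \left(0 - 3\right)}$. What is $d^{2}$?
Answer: $\frac{1}{1521} \approx 0.00065746$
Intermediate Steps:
$d = - \frac{1}{39}$ ($d = \frac{1}{13 \left(-3\right)} = \frac{1}{-39} = - \frac{1}{39} \approx -0.025641$)
$d^{2} = \left(- \frac{1}{39}\right)^{2} = \frac{1}{1521}$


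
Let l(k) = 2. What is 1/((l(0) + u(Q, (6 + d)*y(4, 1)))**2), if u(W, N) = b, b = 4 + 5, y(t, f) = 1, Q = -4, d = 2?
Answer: 1/121 ≈ 0.0082645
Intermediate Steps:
b = 9
u(W, N) = 9
1/((l(0) + u(Q, (6 + d)*y(4, 1)))**2) = 1/((2 + 9)**2) = 1/(11**2) = 1/121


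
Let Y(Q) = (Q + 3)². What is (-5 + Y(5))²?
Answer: 3481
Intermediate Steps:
Y(Q) = (3 + Q)²
(-5 + Y(5))² = (-5 + (3 + 5)²)² = (-5 + 8²)² = (-5 + 64)² = 59² = 3481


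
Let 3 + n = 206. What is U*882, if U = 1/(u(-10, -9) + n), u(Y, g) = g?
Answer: 441/97 ≈ 4.5464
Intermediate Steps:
n = 203 (n = -3 + 206 = 203)
U = 1/194 (U = 1/(-9 + 203) = 1/194 ≈ 0.0051546)
U*882 = (1/194)*882 = 441/97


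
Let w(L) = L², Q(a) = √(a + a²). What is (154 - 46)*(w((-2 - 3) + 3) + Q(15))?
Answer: 432 + 432*√15 ≈ 2105.1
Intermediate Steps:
(154 - 46)*(w((-2 - 3) + 3) + Q(15)) = (154 - 46)*(((-2 - 3) + 3)² + √(15*(1 + 15))) = 108*((-5 + 3)² + √(15*16)) = 108*((-2)² + √240) = 108*(4 + 4*√15) = 432 + 432*√15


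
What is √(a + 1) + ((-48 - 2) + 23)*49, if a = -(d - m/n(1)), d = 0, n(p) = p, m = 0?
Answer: -1322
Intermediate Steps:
a = 0 (a = -(0 - 0/1) = -(0 - 0) = -(0 - 1*0) = -(0 + 0) = -1*0 = 0)
√(a + 1) + ((-48 - 2) + 23)*49 = √(0 + 1) + ((-48 - 2) + 23)*49 = √1 + (-50 + 23)*49 = 1 - 27*49 = 1 - 1323 = -1322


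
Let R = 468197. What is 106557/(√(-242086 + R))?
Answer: 106557*√226111/226111 ≈ 224.09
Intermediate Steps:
106557/(√(-242086 + R)) = 106557/(√(-242086 + 468197)) = 106557/(√226111) = 106557*(√226111/226111) = 106557*√226111/226111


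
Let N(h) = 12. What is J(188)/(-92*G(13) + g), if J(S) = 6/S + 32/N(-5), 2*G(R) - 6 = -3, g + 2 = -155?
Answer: -761/83190 ≈ -0.0091477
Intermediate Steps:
g = -157 (g = -2 - 155 = -157)
G(R) = 3/2 (G(R) = 3 + (1/2)*(-3) = 3 - 3/2 = 3/2)
J(S) = 8/3 + 6/S (J(S) = 6/S + 32/12 = 6/S + 32*(1/12) = 6/S + 8/3 = 8/3 + 6/S)
J(188)/(-92*G(13) + g) = (8/3 + 6/188)/(-92*3/2 - 157) = (8/3 + 6*(1/188))/(-138 - 157) = (8/3 + 3/94)/(-295) = (761/282)*(-1/295) = -761/83190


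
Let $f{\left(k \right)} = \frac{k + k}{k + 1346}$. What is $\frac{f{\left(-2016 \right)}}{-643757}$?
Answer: $- \frac{2016}{215658595} \approx -9.3481 \cdot 10^{-6}$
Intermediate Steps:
$f{\left(k \right)} = \frac{2 k}{1346 + k}$
$\frac{f{\left(-2016 \right)}}{-643757} = \frac{2 \left(-2016\right) \frac{1}{1346 - 2016}}{-643757} = 2 \left(-2016\right) \frac{1}{-670} \left(- \frac{1}{643757}\right) = 2 \left(-2016\right) \left(- \frac{1}{670}\right) \left(- \frac{1}{643757}\right) = \frac{2016}{335} \left(- \frac{1}{643757}\right) = - \frac{2016}{215658595}$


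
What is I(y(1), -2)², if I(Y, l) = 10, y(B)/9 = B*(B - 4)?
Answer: 100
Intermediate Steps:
y(B) = 9*B*(-4 + B) (y(B) = 9*(B*(B - 4)) = 9*(B*(-4 + B)) = 9*B*(-4 + B))
I(y(1), -2)² = 10² = 100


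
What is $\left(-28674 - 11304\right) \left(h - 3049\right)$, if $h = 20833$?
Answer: $-710968752$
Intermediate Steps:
$\left(-28674 - 11304\right) \left(h - 3049\right) = \left(-28674 - 11304\right) \left(20833 - 3049\right) = \left(-39978\right) 17784 = -710968752$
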